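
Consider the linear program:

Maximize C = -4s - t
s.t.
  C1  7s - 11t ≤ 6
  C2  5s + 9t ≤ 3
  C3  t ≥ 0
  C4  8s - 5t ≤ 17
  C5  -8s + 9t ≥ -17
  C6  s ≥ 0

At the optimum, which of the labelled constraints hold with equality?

Vertices and C = -4s - t:
  (3/5, 0) → C = -12/5
  (0, 1/3) → C = -1/3
  (0, 0) → C = 0

The maximum is at (0, 0). Substituting into each constraint, equality holds for C3 and C6; the remaining constraints have slack.

C3 and C6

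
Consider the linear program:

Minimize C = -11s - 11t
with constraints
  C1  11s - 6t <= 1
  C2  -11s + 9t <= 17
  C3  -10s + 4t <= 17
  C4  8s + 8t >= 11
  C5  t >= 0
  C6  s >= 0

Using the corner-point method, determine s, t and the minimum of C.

s = 37/11, t = 6, minimum C = -103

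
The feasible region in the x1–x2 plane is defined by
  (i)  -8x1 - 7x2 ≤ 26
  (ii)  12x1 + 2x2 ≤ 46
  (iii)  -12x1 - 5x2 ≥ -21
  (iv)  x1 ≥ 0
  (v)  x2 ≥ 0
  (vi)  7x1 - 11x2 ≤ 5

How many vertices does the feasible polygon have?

The feasible vertices (each the meet of two boundaries and inside every other half-plane) are:
  (0, 21/5)
  (256/167, 87/167)
  (0, 0)
  (5/7, 0)

4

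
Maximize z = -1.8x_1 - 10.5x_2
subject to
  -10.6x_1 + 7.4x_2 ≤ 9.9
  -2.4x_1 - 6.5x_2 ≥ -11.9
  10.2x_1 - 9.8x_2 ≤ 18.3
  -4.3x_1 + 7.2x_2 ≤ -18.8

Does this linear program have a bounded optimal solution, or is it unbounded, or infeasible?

bounded optimum

Feasible corners and z = -1.8x_1 - 10.5x_2:
  (-5811/710, -3687/355) → z = 219717/1775
  (-2104/445, -4837/890) → z = 583629/8900
  (-2624/1565, -11307/3130) → z = 1281699/31300
The feasible region has finitely many vertices and no improving ray; the maximum is 219717/1775 at (-5811/710, -3687/355).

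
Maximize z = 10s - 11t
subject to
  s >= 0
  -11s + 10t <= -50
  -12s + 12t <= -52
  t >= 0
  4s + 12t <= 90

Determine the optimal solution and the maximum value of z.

Vertices and z = 10s - 11t:
  (20/3, 7/3) → z = 41
  (50/11, 0) → z = 500/11
  (71/8, 109/24) → z = 931/24
  (45/2, 0) → z = 225

The binding constraints are t = 0 and 4s + 12t = 90.
Solving simultaneously gives s = 45/2, t = 0.

s = 45/2, t = 0, maximum z = 225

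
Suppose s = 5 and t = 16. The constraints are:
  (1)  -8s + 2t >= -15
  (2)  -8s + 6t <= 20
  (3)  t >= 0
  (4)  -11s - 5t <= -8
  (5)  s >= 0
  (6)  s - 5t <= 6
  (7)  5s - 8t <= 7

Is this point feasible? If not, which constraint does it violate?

Constraint (2): -8s + 6t = 56, which is not ≤ 20. All other constraints are satisfied.

not feasible — violates (2)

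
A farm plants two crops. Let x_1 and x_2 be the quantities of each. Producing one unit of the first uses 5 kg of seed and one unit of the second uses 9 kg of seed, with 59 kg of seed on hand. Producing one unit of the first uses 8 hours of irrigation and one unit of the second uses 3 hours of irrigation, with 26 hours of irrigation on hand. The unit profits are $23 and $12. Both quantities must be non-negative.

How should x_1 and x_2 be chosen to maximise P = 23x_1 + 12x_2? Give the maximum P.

The binding constraints are 5x_1 + 9x_2 = 59 and 8x_1 + 3x_2 = 26.
Solving simultaneously gives x_1 = 1, x_2 = 6.

x_1 = 1, x_2 = 6, maximum P = 95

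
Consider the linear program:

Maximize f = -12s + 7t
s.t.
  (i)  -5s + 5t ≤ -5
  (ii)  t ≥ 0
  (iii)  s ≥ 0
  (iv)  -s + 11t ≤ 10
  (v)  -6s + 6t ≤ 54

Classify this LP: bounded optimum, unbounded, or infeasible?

bounded optimum

Feasible corners and f = -12s + 7t:
  (1, 0) → f = -12
  (21/10, 11/10) → f = -35/2
The feasible region has finitely many vertices and no improving ray; the maximum is -12 at (1, 0).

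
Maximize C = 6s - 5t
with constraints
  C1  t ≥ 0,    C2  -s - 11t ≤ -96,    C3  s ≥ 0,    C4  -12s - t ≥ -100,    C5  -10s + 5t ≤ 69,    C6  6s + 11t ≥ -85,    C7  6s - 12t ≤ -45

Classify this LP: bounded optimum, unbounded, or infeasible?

bounded optimum

Feasible corners and C = 6s - 5t:
  (0, 96/11) → C = -480/11
  (1004/131, 1052/131) → C = 764/131
  (0, 69/5) → C = -69
  (431/70, 914/35) → C = -3277/35
The feasible region has finitely many vertices and no improving ray; the maximum is 764/131 at (1004/131, 1052/131).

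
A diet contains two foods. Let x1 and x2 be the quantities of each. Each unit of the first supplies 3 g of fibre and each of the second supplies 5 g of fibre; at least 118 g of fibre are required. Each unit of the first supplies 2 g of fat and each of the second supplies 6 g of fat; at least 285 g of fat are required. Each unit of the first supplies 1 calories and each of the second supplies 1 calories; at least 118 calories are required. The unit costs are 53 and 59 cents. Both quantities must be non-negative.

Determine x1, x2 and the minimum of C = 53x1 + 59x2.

x1 = 423/4, x2 = 49/4, minimum C = 12655/2

Extreme points and C = 53x1 + 59x2:
  (0, 118) → C = 6962
  (285/2, 0) → C = 15105/2
  (423/4, 49/4) → C = 12655/2
The feasible region is unbounded (it extends along (0, 1), (1, 0)), but C strictly increases along every unbounded feasible direction, so there is no improving ray and the minimum is attained at a vertex.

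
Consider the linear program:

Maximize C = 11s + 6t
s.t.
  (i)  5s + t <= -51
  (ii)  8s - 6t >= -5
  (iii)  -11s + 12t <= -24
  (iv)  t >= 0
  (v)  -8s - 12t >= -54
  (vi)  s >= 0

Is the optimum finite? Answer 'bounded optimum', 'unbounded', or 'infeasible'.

The boundaries 5s + t = -51 and s = 0 meet at (0, -51), but that point violates t ≥ 0. Every candidate vertex is excluded by some other constraint, so the feasible region is empty.

infeasible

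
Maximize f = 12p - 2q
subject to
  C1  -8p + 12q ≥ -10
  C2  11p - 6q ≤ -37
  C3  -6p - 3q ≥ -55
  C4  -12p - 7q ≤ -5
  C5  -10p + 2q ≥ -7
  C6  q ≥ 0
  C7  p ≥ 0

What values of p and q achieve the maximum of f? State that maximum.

Corner points and f = 12p - 2q:
  (58/19, 447/38) → f = 249/19
  (0, 37/6) → f = -37/3
  (131/42, 254/21) → f = 278/21
  (0, 55/3) → f = -110/3

p = 131/42, q = 254/21, maximum f = 278/21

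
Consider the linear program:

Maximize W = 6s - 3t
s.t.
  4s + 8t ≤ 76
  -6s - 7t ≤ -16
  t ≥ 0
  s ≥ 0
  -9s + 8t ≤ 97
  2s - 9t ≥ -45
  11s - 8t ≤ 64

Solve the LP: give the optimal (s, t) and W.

Corner points and W = 6s - 3t:
  (81/13, 83/13) → W = 237/13
  (28/3, 29/6) → W = 83/2
  (8/3, 0) → W = 16
  (0, 16/7) → W = -48/7
  (64/11, 0) → W = 384/11
  (0, 5) → W = -15

At the optimal vertex, 4s + 8t = 76 and 11s - 8t = 64.
Solving simultaneously gives s = 28/3, t = 29/6.

s = 28/3, t = 29/6, maximum W = 83/2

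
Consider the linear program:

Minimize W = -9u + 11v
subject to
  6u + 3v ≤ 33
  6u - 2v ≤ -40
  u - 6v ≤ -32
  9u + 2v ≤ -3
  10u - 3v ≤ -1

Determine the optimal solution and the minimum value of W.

u = -88/17, v = 76/17, minimum W = 1628/17

Vertices and W = -9u + 11v:
  (-5, 21) → W = 276
  (-88/17, 76/17) → W = 1628/17
  (-43/15, 57/5) → W = 756/5
The feasible region is unbounded (it extends along (-6, -1), (-1, 2)), but W strictly increases along every unbounded feasible direction, so there is no improving ray and the minimum is attained at a vertex.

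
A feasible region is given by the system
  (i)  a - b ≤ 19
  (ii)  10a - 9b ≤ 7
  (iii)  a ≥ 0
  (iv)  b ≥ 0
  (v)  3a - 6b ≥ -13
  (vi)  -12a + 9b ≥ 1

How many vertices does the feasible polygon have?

3

The feasible vertices (each the meet of two boundaries and inside every other half-plane) are:
  (0, 13/6)
  (0, 1/9)
  (37/15, 17/5)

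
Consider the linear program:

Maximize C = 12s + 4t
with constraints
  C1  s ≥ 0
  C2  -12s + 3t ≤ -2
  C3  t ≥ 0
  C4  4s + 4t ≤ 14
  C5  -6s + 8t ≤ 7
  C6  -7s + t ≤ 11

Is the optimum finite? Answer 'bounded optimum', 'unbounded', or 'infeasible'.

bounded optimum

Corner points and C = 12s + 4t:
  (1/6, 0) → C = 2
  (37/78, 16/13) → C = 138/13
  (7/2, 0) → C = 42
  (3/2, 2) → C = 26
The feasible region has finitely many vertices and no improving ray; the maximum is 42 at (7/2, 0).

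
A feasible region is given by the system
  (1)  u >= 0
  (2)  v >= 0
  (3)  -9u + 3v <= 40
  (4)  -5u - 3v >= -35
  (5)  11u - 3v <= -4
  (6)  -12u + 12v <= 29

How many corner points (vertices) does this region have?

Pairwise boundary intersections that survive every other constraint:
  (0, 4/3)
  (0, 29/12)
  (13/32, 271/96)

3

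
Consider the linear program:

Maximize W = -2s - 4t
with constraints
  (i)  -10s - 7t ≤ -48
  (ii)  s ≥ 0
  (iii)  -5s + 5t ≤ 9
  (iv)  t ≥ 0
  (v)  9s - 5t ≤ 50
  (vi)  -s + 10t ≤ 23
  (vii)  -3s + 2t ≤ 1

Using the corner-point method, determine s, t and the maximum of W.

s = 24/5, t = 0, maximum W = -48/5

The binding constraints are -10s - 7t = -48 and t = 0.
Solving simultaneously gives s = 24/5, t = 0.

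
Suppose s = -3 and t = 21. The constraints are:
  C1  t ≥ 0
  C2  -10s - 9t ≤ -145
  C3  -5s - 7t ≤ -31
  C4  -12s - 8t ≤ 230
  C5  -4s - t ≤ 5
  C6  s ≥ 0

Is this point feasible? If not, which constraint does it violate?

Constraint C6: s = -3, which is not ≥ 0. All other constraints are satisfied.

not feasible — violates C6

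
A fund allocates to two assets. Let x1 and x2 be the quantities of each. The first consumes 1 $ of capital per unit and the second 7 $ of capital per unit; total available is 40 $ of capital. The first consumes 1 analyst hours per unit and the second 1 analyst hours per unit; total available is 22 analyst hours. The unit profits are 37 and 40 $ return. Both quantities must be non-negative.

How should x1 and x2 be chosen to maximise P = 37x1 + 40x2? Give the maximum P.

The binding constraints are x1 + 7x2 = 40 and x1 + x2 = 22.
Solving simultaneously gives x1 = 19, x2 = 3.

x1 = 19, x2 = 3, maximum P = 823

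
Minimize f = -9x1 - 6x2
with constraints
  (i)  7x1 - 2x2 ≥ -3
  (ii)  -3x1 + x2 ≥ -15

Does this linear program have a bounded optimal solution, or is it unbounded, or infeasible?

unbounded

From the feasible point (-33, -114), moving in the direction (1, 3) keeps every constraint satisfied while f decreases without bound.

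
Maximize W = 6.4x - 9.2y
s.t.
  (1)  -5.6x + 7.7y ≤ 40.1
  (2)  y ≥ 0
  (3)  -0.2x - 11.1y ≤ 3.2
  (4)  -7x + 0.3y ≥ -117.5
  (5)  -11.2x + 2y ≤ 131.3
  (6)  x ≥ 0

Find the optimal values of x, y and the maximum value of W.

x = 235/14, y = 0, maximum W = 752/7

Feasible corners and W = 6.4x - 9.2y:
  (45839/2611, 6705/373) → W = -692162/13055
  (0, 401/77) → W = -18446/385
  (235/14, 0) → W = 752/7
  (0, 0) → W = 0

At the optimal vertex, y = 0 and -7x + 0.3y = -117.5.
Solving simultaneously gives x = 235/14, y = 0.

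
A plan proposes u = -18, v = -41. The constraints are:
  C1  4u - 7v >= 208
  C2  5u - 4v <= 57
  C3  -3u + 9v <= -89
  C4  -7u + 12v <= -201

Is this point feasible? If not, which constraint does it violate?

not feasible — violates C2

Constraint C2: 5u - 4v = 74, which is not ≤ 57. All other constraints are satisfied.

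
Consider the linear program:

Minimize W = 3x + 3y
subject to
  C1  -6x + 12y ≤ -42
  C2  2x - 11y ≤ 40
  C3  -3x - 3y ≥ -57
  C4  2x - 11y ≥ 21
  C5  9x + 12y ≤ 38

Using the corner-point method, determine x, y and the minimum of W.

x = -3/7, y = -26/7, minimum W = -87/7

Extreme points and W = 3x + 3y:
  (-3/7, -26/7) → W = -87/7
  (5, -1) → W = 12
  (898/123, -284/123) → W = 614/41
  (670/123, -113/123) → W = 557/41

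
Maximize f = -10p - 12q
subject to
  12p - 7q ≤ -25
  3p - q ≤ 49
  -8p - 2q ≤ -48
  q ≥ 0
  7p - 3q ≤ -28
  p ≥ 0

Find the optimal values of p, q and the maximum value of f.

Extreme points and f = -10p - 12q:
  (175/2, 427/2) → f = -3437
  (44/19, 280/19) → f = -200
  (0, 24) → f = -288
The feasible region is unbounded (it extends along (0, 1), (1, 3)), but f strictly decreases along every unbounded feasible direction, so there is no improving ray and the maximum is attained at a vertex.

At the optimal vertex, -8p - 2q = -48 and 7p - 3q = -28.
Solving simultaneously gives p = 44/19, q = 280/19.

p = 44/19, q = 280/19, maximum f = -200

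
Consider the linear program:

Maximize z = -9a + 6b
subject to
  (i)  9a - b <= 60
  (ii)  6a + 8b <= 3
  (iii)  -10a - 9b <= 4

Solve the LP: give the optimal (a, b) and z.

a = -59/26, b = 27/13, maximum z = 855/26

Feasible corners and z = -9a + 6b:
  (161/26, -111/26) → z = -2115/26
  (536/91, -636/91) → z = -8640/91
  (-59/26, 27/13) → z = 855/26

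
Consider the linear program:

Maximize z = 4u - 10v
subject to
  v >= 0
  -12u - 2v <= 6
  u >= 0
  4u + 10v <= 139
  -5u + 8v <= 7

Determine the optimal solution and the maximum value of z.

u = 139/4, v = 0, maximum z = 139

Vertices and z = 4u - 10v:
  (0, 0) → z = 0
  (139/4, 0) → z = 139
  (0, 7/8) → z = -35/4
  (521/41, 723/82) → z = -1531/41

The optimum lies where v = 0 and 4u + 10v = 139.
Solving simultaneously gives u = 139/4, v = 0.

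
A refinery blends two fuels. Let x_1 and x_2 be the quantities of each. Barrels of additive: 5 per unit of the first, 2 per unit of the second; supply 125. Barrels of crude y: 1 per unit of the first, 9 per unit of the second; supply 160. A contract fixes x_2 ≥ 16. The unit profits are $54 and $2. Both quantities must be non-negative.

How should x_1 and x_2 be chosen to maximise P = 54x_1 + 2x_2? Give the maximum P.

x_1 = 16, x_2 = 16, maximum P = 896

Extreme points and P = 54x_1 + 2x_2:
  (0, 160/9) → P = 320/9
  (0, 16) → P = 32
  (16, 16) → P = 896

At the optimal vertex, x_1 + 9x_2 = 160 and x_2 = 16.
Solving simultaneously gives x_1 = 16, x_2 = 16.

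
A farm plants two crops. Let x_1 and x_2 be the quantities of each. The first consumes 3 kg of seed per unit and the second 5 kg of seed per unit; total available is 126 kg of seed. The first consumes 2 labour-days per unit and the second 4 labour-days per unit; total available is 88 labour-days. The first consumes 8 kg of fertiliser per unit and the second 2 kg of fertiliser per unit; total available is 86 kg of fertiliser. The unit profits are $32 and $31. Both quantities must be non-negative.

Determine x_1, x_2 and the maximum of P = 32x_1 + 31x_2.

At the optimal vertex, 2x_1 + 4x_2 = 88 and 8x_1 + 2x_2 = 86.
Solving simultaneously gives x_1 = 6, x_2 = 19.

x_1 = 6, x_2 = 19, maximum P = 781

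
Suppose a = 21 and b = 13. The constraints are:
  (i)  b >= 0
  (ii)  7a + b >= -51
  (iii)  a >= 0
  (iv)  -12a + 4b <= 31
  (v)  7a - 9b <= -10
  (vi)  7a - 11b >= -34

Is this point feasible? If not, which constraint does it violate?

Constraint (v): 7a - 9b = 30, which is not ≤ -10. All other constraints are satisfied.

not feasible — violates (v)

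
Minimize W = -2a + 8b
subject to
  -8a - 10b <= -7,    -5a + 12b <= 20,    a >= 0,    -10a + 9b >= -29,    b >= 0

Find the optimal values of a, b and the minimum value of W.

a = 29/10, b = 0, minimum W = -29/5

At the optimal vertex, -10a + 9b = -29 and b = 0.
Solving simultaneously gives a = 29/10, b = 0.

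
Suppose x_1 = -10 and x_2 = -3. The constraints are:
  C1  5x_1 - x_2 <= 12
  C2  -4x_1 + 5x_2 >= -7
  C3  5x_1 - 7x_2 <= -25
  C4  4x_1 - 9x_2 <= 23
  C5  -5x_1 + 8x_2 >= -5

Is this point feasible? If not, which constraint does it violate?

C1: -47 ≤ 12 ✓
C2: 25 ≥ -7 ✓
C3: -29 ≤ -25 ✓
C4: -13 ≤ 23 ✓
C5: 26 ≥ -5 ✓

feasible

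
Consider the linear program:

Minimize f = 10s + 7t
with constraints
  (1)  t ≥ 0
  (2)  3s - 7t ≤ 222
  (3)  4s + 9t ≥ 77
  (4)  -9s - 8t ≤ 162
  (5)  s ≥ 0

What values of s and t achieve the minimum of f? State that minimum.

s = 0, t = 77/9, minimum f = 539/9

Corner points and f = 10s + 7t:
  (74, 0) → f = 740
  (77/4, 0) → f = 385/2
  (0, 77/9) → f = 539/9
The feasible region is unbounded (it extends along (0, 1), (7, 3)), but f strictly increases along every unbounded feasible direction, so there is no improving ray and the minimum is attained at a vertex.

The optimum lies where 4s + 9t = 77 and s = 0.
Solving simultaneously gives s = 0, t = 77/9.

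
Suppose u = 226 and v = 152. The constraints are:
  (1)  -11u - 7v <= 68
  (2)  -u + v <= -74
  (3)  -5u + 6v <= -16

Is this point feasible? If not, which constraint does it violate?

feasible

(1): -3550 ≤ 68 ✓
(2): -74 ≤ -74 ✓
(3): -218 ≤ -16 ✓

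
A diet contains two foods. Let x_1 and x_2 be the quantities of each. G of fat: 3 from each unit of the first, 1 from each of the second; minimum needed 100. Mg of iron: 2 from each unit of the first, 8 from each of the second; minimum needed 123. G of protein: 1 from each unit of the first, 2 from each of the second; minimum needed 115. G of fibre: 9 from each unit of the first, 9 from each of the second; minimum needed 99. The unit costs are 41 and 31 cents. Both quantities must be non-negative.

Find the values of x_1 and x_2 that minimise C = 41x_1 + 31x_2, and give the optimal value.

x_1 = 17, x_2 = 49, minimum C = 2216

Extreme points and C = 41x_1 + 31x_2:
  (0, 100) → C = 3100
  (115, 0) → C = 4715
  (17, 49) → C = 2216
The feasible region is unbounded (it extends along (0, 1), (1, 0)), but C strictly increases along every unbounded feasible direction, so there is no improving ray and the minimum is attained at a vertex.

The binding constraints are 3x_1 + x_2 = 100 and x_1 + 2x_2 = 115.
Solving simultaneously gives x_1 = 17, x_2 = 49.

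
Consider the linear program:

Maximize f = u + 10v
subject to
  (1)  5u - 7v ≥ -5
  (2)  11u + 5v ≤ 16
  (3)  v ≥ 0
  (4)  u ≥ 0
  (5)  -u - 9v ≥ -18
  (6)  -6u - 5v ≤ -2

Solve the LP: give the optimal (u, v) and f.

u = 29/34, v = 45/34, maximum f = 479/34

The binding constraints are 5u - 7v = -5 and 11u + 5v = 16.
Solving simultaneously gives u = 29/34, v = 45/34.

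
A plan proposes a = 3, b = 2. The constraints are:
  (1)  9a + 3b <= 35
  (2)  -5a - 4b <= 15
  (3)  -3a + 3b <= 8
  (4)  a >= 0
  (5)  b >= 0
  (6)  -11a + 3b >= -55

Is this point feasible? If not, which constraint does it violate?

(1): 33 ≤ 35 ✓
(2): -23 ≤ 15 ✓
(3): -3 ≤ 8 ✓
(4): 3 ≥ 0 ✓
(5): 2 ≥ 0 ✓
(6): -27 ≥ -55 ✓

feasible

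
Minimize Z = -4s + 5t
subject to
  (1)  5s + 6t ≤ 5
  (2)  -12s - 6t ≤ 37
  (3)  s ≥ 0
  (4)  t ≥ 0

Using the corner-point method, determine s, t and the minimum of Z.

s = 1, t = 0, minimum Z = -4

Corner points and Z = -4s + 5t:
  (0, 5/6) → Z = 25/6
  (1, 0) → Z = -4
  (0, 0) → Z = 0

The optimum lies where 5s + 6t = 5 and t = 0.
Solving simultaneously gives s = 1, t = 0.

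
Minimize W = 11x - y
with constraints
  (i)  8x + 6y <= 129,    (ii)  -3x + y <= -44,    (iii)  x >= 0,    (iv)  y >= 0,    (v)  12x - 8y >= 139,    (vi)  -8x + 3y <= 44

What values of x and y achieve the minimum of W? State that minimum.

The binding constraints are -3x + y = -44 and y = 0.
Solving simultaneously gives x = 44/3, y = 0.

x = 44/3, y = 0, minimum W = 484/3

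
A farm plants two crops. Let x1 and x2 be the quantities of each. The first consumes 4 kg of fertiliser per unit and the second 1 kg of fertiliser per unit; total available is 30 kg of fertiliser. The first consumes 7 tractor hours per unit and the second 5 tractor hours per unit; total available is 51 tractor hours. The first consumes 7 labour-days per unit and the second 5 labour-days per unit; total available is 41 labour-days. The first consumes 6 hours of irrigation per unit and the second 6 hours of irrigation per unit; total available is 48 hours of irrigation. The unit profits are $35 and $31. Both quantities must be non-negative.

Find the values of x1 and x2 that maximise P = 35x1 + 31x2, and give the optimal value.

At the optimal vertex, 7x1 + 5x2 = 41 and 6x1 + 6x2 = 48.
Solving simultaneously gives x1 = 1/2, x2 = 15/2.

x1 = 1/2, x2 = 15/2, maximum P = 250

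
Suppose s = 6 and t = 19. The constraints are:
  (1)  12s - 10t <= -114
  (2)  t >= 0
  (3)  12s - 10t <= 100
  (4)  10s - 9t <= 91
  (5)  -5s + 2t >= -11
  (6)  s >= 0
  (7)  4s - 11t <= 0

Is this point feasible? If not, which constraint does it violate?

(1): -118 ≤ -114 ✓
(2): 19 ≥ 0 ✓
(3): -118 ≤ 100 ✓
(4): -111 ≤ 91 ✓
(5): 8 ≥ -11 ✓
(6): 6 ≥ 0 ✓
(7): -185 ≤ 0 ✓

feasible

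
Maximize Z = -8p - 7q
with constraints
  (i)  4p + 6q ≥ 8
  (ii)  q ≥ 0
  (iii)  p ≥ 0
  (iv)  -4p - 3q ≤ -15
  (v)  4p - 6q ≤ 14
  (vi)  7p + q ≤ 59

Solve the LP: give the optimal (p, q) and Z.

p = 11/3, q = 1/9, maximum Z = -271/9

Corner points and Z = -8p - 7q:
  (0, 5) → Z = -35
  (0, 59) → Z = -413
  (11/3, 1/9) → Z = -271/9
  (8, 3) → Z = -85

At the optimal vertex, -4p - 3q = -15 and 4p - 6q = 14.
Solving simultaneously gives p = 11/3, q = 1/9.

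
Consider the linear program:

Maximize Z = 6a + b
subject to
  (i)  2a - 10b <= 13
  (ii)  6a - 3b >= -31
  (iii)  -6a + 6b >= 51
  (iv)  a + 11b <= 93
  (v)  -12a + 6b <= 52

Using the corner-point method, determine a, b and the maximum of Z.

Corner points and Z = 6a + b:
  (-1/24, 203/24) → Z = 197/24
  (-1/6, 25/3) → Z = 22/3
  (-7/69, 584/69) → Z = 542/69

At the optimal vertex, -6a + 6b = 51 and a + 11b = 93.
Solving simultaneously gives a = -1/24, b = 203/24.

a = -1/24, b = 203/24, maximum Z = 197/24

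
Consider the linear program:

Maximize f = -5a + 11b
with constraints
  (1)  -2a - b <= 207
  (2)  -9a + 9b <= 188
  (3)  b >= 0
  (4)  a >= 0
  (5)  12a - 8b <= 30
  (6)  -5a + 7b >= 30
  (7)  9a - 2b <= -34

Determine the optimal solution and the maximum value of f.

Extreme points and f = -5a + 11b:
  (0, 188/9) → f = 2068/9
  (10/9, 22) → f = 2128/9
  (0, 17) → f = 187

The optimum lies where -9a + 9b = 188 and 9a - 2b = -34.
Solving simultaneously gives a = 10/9, b = 22.

a = 10/9, b = 22, maximum f = 2128/9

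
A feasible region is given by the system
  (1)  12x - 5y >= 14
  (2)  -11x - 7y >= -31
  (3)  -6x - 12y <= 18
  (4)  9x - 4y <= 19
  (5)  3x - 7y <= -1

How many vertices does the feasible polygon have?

The feasible vertices (each the meet of two boundaries and inside every other half-plane) are:
  (253/139, 218/139)
  (103/69, 18/23)
  (15/7, 52/49)

3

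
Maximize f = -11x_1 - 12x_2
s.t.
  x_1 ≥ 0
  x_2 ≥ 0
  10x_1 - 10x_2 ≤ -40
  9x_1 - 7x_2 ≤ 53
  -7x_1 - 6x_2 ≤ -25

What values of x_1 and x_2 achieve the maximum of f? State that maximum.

Feasible corners and f = -11x_1 - 12x_2:
  (0, 25/6) → f = -50
  (81/2, 89/2) → f = -1959/2
  (1/13, 53/13) → f = -647/13
The feasible region is unbounded (it extends along (0, 1), (7, 9)), but f strictly decreases along every unbounded feasible direction, so there is no improving ray and the maximum is attained at a vertex.

x_1 = 1/13, x_2 = 53/13, maximum f = -647/13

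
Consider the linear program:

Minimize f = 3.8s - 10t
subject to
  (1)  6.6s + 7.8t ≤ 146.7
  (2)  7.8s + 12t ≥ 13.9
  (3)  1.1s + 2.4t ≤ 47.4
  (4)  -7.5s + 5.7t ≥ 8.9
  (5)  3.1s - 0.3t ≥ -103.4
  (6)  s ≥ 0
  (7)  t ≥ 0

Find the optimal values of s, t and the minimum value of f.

Vertices and f = 3.8s - 10t:
  (25559/3204, 38633/3204) → f = -1446029/16020
  (0, 489/26) → f = -2445/13
  (0, 89/57) → f = -890/57

At the optimal vertex, 6.6s + 7.8t = 146.7 and s = 0.
Solving simultaneously gives s = 0, t = 489/26.

s = 0, t = 489/26, minimum f = -2445/13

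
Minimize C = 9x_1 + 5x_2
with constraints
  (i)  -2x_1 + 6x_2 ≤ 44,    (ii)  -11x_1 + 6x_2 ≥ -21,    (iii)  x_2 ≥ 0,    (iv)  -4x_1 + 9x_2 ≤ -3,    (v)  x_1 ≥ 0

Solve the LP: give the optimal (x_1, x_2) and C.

Corner points and C = 9x_1 + 5x_2:
  (21/11, 0) → C = 189/11
  (57/25, 17/25) → C = 598/25
  (3/4, 0) → C = 27/4

x_1 = 3/4, x_2 = 0, minimum C = 27/4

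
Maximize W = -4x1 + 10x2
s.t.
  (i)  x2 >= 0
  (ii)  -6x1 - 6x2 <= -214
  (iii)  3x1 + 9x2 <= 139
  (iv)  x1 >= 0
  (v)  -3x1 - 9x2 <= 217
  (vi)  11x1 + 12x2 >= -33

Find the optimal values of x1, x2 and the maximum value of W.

Vertices and W = -4x1 + 10x2:
  (107/3, 0) → W = -428/3
  (139/3, 0) → W = -556/3
  (91/3, 16/3) → W = -68

x1 = 91/3, x2 = 16/3, maximum W = -68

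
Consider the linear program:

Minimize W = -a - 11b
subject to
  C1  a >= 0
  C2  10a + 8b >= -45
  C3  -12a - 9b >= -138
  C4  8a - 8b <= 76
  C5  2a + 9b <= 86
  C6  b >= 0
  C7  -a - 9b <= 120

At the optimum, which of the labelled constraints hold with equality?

C1 and C5

Extreme points and W = -a - 11b:
  (0, 86/9) → W = -946/9
  (0, 0) → W = 0
  (149/14, 8/7) → W = -325/14
  (26/5, 42/5) → W = -488/5
  (19/2, 0) → W = -19/2

The minimum is at (0, 86/9). Substituting into each constraint, equality holds for C1 and C5; the remaining constraints have slack.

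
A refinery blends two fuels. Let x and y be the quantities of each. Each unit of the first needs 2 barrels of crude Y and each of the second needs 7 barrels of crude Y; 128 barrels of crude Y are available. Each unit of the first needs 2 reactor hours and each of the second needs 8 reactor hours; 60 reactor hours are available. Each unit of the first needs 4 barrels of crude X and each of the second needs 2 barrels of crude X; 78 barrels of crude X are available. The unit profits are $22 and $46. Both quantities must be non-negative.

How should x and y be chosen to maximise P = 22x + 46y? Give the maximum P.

Feasible corners and P = 22x + 46y:
  (0, 0) → P = 0
  (0, 15/2) → P = 345
  (39/2, 0) → P = 429
  (18, 3) → P = 534

The binding constraints are 2x + 8y = 60 and 4x + 2y = 78.
Solving simultaneously gives x = 18, y = 3.

x = 18, y = 3, maximum P = 534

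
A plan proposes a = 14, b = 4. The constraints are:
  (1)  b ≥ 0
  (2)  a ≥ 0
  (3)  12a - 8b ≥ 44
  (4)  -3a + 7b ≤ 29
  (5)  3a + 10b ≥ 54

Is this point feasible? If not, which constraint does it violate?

feasible

(1): 4 ≥ 0 ✓
(2): 14 ≥ 0 ✓
(3): 136 ≥ 44 ✓
(4): -14 ≤ 29 ✓
(5): 82 ≥ 54 ✓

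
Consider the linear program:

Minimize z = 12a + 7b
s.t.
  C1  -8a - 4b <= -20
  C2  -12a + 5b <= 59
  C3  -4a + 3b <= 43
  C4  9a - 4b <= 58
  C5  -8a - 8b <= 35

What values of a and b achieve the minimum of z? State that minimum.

a = 78/17, b = -71/17, minimum z = 439/17

The optimum lies where -8a - 4b = -20 and 9a - 4b = 58.
Solving simultaneously gives a = 78/17, b = -71/17.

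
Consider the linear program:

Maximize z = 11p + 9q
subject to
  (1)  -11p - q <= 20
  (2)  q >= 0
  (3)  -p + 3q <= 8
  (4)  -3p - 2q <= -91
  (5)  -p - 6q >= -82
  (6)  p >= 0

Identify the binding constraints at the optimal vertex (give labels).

(2) and (5)

Corner points and z = 11p + 9q:
  (91/3, 0) → z = 1001/3
  (82, 0) → z = 902
  (191/8, 155/16) → z = 5597/16

The maximum is at (82, 0). Substituting into each constraint, equality holds for (2) and (5); the remaining constraints have slack.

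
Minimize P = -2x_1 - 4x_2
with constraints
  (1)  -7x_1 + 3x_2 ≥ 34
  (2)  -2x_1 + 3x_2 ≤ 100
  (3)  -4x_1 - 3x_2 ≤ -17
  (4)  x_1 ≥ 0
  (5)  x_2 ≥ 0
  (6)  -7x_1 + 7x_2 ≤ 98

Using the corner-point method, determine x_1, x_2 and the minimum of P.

Vertices and P = -2x_1 - 4x_2:
  (0, 34/3) → P = -136/3
  (2, 16) → P = -68
  (0, 14) → P = -56

At the optimal vertex, -7x_1 + 3x_2 = 34 and -7x_1 + 7x_2 = 98.
Solving simultaneously gives x_1 = 2, x_2 = 16.

x_1 = 2, x_2 = 16, minimum P = -68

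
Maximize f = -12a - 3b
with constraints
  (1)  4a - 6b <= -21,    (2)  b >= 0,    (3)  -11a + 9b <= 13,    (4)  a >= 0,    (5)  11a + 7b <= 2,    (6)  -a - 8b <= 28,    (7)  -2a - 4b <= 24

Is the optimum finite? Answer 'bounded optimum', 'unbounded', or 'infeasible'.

infeasible

The boundaries 4a - 6b = -21 and -11a + 9b = 13 meet at (37/10, 179/30), but that point violates 11a + 7b ≤ 2. Every candidate vertex is excluded by some other constraint, so the feasible region is empty.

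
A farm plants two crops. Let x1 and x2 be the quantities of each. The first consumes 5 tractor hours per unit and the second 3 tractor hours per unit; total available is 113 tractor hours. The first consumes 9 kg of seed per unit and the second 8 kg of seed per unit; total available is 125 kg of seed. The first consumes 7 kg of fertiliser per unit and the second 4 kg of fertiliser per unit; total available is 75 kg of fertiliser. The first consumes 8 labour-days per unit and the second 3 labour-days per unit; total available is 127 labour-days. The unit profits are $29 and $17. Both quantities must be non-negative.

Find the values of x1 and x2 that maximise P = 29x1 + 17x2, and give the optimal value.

x1 = 5, x2 = 10, maximum P = 315

Feasible corners and P = 29x1 + 17x2:
  (0, 0) → P = 0
  (0, 125/8) → P = 2125/8
  (75/7, 0) → P = 2175/7
  (5, 10) → P = 315

The binding constraints are 9x1 + 8x2 = 125 and 7x1 + 4x2 = 75.
Solving simultaneously gives x1 = 5, x2 = 10.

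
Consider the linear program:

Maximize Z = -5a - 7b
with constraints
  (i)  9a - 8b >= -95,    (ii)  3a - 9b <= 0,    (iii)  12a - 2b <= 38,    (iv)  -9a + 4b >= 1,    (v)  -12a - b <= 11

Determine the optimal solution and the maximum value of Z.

a = -33/37, b = -11/37, maximum Z = 242/37

Vertices and Z = -5a - 7b:
  (19/3, 19) → Z = -494/3
  (-61/35, 347/35) → Z = -2124/35
  (-3/23, -1/23) → Z = 22/23
  (-33/37, -11/37) → Z = 242/37
  (77/15, 59/5) → Z = -1624/15

The binding constraints are 3a - 9b = 0 and -12a - b = 11.
Solving simultaneously gives a = -33/37, b = -11/37.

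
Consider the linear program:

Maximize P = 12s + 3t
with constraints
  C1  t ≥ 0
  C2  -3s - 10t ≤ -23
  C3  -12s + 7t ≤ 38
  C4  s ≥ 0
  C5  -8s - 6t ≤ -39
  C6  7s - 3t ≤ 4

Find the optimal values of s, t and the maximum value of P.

Corner points and P = 12s + 3t:
  (45/128, 193/32) → P = 357/16
  (142/13, 314/13) → P = 2646/13
  (47/22, 241/66) → P = 805/22

s = 142/13, t = 314/13, maximum P = 2646/13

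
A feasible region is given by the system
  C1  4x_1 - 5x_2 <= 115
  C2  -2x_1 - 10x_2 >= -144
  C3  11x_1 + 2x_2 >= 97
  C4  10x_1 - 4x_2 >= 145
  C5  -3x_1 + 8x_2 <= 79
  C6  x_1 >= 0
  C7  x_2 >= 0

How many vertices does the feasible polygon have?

4

Of the 21 pairwise boundary intersections, those satisfying every inequality are:
  (187/5, 173/25)
  (115/4, 0)
  (1013/54, 575/54)
  (29/2, 0)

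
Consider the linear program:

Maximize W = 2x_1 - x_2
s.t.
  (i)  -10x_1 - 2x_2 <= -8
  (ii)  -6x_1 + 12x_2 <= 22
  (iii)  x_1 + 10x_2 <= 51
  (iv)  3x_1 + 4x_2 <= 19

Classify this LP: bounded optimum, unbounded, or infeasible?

From the feasible point (13/33, 67/33), moving in the direction (4, -3) keeps every constraint satisfied while W increases without bound.

unbounded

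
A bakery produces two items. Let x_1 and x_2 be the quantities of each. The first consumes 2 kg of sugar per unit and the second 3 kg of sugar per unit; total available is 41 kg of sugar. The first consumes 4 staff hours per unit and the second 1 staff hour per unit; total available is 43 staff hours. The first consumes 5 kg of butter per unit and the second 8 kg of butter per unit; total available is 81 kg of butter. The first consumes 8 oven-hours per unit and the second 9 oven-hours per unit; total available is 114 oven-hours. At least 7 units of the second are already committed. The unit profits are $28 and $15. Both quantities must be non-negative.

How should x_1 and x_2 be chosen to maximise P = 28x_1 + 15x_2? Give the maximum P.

Extreme points and P = 28x_1 + 15x_2:
  (0, 81/8) → P = 1215/8
  (0, 7) → P = 105
  (5, 7) → P = 245

x_1 = 5, x_2 = 7, maximum P = 245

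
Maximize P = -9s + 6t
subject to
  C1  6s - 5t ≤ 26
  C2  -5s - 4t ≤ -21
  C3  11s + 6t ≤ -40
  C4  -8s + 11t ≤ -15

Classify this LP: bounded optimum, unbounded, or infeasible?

The boundaries 6s - 5t = 26 and -5s - 4t = -21 meet at (209/49, -4/49), but that point violates 11s + 6t ≤ -40. Every candidate vertex is excluded by some other constraint, so the feasible region is empty.

infeasible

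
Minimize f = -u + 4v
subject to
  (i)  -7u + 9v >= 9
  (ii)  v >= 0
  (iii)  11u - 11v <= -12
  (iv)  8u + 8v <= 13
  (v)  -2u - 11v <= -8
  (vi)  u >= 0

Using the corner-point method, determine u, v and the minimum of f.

Corner points and f = -u + 4v:
  (47/176, 239/176) → f = 909/176
  (0, 12/11) → f = 48/11
  (0, 13/8) → f = 13/2

At the optimal vertex, 11u - 11v = -12 and u = 0.
Solving simultaneously gives u = 0, v = 12/11.

u = 0, v = 12/11, minimum f = 48/11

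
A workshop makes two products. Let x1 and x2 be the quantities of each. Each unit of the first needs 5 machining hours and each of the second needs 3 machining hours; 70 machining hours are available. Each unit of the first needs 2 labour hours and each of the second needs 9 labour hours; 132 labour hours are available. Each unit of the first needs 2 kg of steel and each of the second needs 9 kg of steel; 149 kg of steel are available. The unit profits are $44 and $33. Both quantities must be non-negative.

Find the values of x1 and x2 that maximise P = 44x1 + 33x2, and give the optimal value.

Feasible corners and P = 44x1 + 33x2:
  (0, 0) → P = 0
  (0, 44/3) → P = 484
  (14, 0) → P = 616
  (6, 40/3) → P = 704

x1 = 6, x2 = 40/3, maximum P = 704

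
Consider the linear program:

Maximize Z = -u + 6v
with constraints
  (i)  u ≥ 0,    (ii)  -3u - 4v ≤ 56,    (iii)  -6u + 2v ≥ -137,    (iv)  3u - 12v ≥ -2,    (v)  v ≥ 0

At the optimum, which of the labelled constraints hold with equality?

Corner points and Z = -u + 6v:
  (0, 1/6) → Z = 1
  (0, 0) → Z = 0
  (824/33, 141/22) → Z = 445/33
  (137/6, 0) → Z = -137/6

The maximum is at (824/33, 141/22). Substituting into each constraint, equality holds for (iii) and (iv); the remaining constraints have slack.

(iii) and (iv)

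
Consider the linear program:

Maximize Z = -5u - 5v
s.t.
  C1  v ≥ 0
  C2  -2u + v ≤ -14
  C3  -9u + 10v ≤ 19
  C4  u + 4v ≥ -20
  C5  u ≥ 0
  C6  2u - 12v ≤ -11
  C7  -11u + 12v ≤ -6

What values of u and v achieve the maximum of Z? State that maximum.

Corner points and Z = -5u - 5v:
  (179/22, 25/11) → Z = -1145/22
  (162/13, 142/13) → Z = -1520/13
  (144, 263/2) → Z = -2755/2
The feasible region is unbounded (it extends along (10, 9), (6, 1)), but Z strictly decreases along every unbounded feasible direction, so there is no improving ray and the maximum is attained at a vertex.

The binding constraints are -2u + v = -14 and 2u - 12v = -11.
Solving simultaneously gives u = 179/22, v = 25/11.

u = 179/22, v = 25/11, maximum Z = -1145/22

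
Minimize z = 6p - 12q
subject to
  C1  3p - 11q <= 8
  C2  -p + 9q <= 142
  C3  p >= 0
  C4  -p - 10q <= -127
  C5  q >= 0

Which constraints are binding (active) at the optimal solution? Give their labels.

Extreme points and z = 6p - 12q:
  (817/8, 217/8) → z = 1149/4
  (1477/41, 373/41) → z = 4386/41
  (0, 142/9) → z = -568/3
  (0, 127/10) → z = -762/5

The minimum is at (0, 142/9). Substituting into each constraint, equality holds for C2 and C3; the remaining constraints have slack.

C2 and C3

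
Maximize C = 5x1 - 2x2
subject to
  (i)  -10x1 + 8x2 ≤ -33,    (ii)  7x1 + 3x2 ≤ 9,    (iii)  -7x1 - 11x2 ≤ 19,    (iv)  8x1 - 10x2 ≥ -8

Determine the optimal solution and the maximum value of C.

x1 = 39/14, x2 = -7/2, maximum C = 293/14

Corner points and C = 5x1 - 2x2:
  (171/86, -141/86) → C = 1137/86
  (211/166, -421/166) → C = 1897/166
  (39/14, -7/2) → C = 293/14

At the optimal vertex, 7x1 + 3x2 = 9 and -7x1 - 11x2 = 19.
Solving simultaneously gives x1 = 39/14, x2 = -7/2.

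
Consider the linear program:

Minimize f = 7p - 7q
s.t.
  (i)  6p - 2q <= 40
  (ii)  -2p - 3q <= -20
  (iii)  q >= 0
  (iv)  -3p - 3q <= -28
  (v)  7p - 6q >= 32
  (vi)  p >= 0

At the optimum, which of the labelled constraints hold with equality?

Extreme points and f = 7p - 7q:
  (22/3, 2) → f = 112/3
  (8, 4) → f = 28
  (88/13, 100/39) → f = 1148/39

The minimum is at (8, 4). Substituting into each constraint, equality holds for (i) and (v); the remaining constraints have slack.

(i) and (v)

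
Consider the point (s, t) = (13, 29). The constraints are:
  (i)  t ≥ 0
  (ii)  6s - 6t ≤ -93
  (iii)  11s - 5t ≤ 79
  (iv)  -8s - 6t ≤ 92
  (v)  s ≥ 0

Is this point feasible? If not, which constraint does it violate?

(i): 29 ≥ 0 ✓
(ii): -96 ≤ -93 ✓
(iii): -2 ≤ 79 ✓
(iv): -278 ≤ 92 ✓
(v): 13 ≥ 0 ✓

feasible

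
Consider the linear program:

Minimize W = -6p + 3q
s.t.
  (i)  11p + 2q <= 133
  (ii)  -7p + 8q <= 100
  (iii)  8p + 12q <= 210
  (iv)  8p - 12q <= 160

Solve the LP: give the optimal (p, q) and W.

p = 479/37, q = -174/37, minimum W = -3396/37

Corner points and W = -6p + 3q:
  (294/29, 623/58) → W = -1659/58
  (479/37, -174/37) → W = -3396/37
  (120/37, 1135/74) → W = 1965/74
  (-124, -96) → W = 456

The binding constraints are 11p + 2q = 133 and 8p - 12q = 160.
Solving simultaneously gives p = 479/37, q = -174/37.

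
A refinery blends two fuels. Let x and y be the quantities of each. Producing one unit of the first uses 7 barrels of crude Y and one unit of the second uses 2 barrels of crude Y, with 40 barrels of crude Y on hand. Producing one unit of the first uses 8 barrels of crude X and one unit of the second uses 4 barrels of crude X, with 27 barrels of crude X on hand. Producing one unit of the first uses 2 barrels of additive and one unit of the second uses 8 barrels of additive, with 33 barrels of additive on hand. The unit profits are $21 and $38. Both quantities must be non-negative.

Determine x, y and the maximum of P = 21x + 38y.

x = 3/2, y = 15/4, maximum P = 174

Vertices and P = 21x + 38y:
  (0, 0) → P = 0
  (0, 33/8) → P = 627/4
  (27/8, 0) → P = 567/8
  (3/2, 15/4) → P = 174

The binding constraints are 8x + 4y = 27 and 2x + 8y = 33.
Solving simultaneously gives x = 3/2, y = 15/4.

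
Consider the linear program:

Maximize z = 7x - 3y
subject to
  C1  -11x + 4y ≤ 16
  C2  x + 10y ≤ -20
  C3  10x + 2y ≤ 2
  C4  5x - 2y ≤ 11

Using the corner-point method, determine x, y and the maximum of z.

x = -38, y = -201/2, maximum z = 71/2

Feasible corners and z = 7x - 3y:
  (-40/19, -34/19) → z = -178/19
  (-38, -201/2) → z = 71/2
  (30/49, -101/49) → z = 513/49
  (13/15, -10/3) → z = 241/15

At the optimal vertex, -11x + 4y = 16 and 5x - 2y = 11.
Solving simultaneously gives x = -38, y = -201/2.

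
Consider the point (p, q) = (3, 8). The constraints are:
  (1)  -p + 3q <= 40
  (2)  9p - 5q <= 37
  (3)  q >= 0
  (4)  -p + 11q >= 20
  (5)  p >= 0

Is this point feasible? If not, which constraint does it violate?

(1): 21 ≤ 40 ✓
(2): -13 ≤ 37 ✓
(3): 8 ≥ 0 ✓
(4): 85 ≥ 20 ✓
(5): 3 ≥ 0 ✓

feasible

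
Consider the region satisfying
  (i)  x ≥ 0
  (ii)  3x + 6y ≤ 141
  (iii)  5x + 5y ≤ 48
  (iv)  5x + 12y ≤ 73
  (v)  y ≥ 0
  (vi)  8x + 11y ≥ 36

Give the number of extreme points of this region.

5

Pairwise boundary intersections that survive every other constraint:
  (0, 73/12)
  (0, 36/11)
  (211/35, 25/7)
  (48/5, 0)
  (9/2, 0)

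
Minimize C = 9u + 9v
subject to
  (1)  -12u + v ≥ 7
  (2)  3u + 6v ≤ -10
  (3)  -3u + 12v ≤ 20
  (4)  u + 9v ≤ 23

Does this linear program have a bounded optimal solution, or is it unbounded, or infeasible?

From the feasible point (-52/75, -33/25), moving in the direction (-1, -12) keeps every constraint satisfied while C decreases without bound.

unbounded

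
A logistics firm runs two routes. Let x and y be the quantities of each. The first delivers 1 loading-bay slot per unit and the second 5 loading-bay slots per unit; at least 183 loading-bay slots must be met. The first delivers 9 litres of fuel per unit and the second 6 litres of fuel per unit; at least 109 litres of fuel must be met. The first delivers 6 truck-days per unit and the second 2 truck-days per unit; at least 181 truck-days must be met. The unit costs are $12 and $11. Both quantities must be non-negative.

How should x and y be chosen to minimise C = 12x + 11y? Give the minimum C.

x = 77/4, y = 131/4, minimum C = 2365/4

Extreme points and C = 12x + 11y:
  (0, 181/2) → C = 1991/2
  (183, 0) → C = 2196
  (77/4, 131/4) → C = 2365/4
The feasible region is unbounded (it extends along (0, 1), (1, 0)), but C strictly increases along every unbounded feasible direction, so there is no improving ray and the minimum is attained at a vertex.

At the optimal vertex, x + 5y = 183 and 6x + 2y = 181.
Solving simultaneously gives x = 77/4, y = 131/4.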